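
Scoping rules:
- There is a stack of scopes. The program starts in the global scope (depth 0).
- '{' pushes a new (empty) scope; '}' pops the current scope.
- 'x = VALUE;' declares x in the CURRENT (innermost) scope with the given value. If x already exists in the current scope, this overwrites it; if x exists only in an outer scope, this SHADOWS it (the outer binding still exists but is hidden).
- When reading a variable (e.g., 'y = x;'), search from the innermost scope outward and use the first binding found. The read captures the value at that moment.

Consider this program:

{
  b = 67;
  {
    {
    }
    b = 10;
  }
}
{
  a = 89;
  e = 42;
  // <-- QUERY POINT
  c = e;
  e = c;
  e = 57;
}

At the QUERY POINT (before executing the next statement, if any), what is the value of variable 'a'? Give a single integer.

Answer: 89

Derivation:
Step 1: enter scope (depth=1)
Step 2: declare b=67 at depth 1
Step 3: enter scope (depth=2)
Step 4: enter scope (depth=3)
Step 5: exit scope (depth=2)
Step 6: declare b=10 at depth 2
Step 7: exit scope (depth=1)
Step 8: exit scope (depth=0)
Step 9: enter scope (depth=1)
Step 10: declare a=89 at depth 1
Step 11: declare e=42 at depth 1
Visible at query point: a=89 e=42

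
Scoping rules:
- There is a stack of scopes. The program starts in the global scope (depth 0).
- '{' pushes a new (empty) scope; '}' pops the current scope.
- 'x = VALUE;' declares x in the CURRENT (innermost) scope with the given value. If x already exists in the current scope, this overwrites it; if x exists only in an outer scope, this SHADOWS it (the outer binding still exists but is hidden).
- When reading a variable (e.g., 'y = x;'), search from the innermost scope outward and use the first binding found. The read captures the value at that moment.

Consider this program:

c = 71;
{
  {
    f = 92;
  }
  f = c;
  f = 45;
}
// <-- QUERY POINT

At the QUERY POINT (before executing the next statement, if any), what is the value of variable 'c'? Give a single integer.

Answer: 71

Derivation:
Step 1: declare c=71 at depth 0
Step 2: enter scope (depth=1)
Step 3: enter scope (depth=2)
Step 4: declare f=92 at depth 2
Step 5: exit scope (depth=1)
Step 6: declare f=(read c)=71 at depth 1
Step 7: declare f=45 at depth 1
Step 8: exit scope (depth=0)
Visible at query point: c=71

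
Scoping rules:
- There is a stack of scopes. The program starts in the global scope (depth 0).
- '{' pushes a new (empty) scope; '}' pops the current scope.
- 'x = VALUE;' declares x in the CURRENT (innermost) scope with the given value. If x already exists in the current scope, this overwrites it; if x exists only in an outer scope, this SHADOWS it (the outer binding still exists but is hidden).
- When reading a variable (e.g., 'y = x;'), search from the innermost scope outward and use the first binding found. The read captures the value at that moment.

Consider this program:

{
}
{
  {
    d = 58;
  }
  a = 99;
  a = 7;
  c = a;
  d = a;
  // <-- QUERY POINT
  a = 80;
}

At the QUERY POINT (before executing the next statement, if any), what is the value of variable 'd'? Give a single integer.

Step 1: enter scope (depth=1)
Step 2: exit scope (depth=0)
Step 3: enter scope (depth=1)
Step 4: enter scope (depth=2)
Step 5: declare d=58 at depth 2
Step 6: exit scope (depth=1)
Step 7: declare a=99 at depth 1
Step 8: declare a=7 at depth 1
Step 9: declare c=(read a)=7 at depth 1
Step 10: declare d=(read a)=7 at depth 1
Visible at query point: a=7 c=7 d=7

Answer: 7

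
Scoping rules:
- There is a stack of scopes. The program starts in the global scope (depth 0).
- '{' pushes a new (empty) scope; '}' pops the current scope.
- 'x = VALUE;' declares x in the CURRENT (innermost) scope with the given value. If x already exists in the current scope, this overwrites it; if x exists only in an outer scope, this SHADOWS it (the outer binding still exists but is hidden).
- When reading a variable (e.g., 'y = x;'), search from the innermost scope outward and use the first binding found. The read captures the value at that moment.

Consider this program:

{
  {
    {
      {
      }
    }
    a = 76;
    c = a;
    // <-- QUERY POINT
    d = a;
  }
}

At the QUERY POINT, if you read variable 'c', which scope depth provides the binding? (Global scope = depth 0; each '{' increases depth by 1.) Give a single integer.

Answer: 2

Derivation:
Step 1: enter scope (depth=1)
Step 2: enter scope (depth=2)
Step 3: enter scope (depth=3)
Step 4: enter scope (depth=4)
Step 5: exit scope (depth=3)
Step 6: exit scope (depth=2)
Step 7: declare a=76 at depth 2
Step 8: declare c=(read a)=76 at depth 2
Visible at query point: a=76 c=76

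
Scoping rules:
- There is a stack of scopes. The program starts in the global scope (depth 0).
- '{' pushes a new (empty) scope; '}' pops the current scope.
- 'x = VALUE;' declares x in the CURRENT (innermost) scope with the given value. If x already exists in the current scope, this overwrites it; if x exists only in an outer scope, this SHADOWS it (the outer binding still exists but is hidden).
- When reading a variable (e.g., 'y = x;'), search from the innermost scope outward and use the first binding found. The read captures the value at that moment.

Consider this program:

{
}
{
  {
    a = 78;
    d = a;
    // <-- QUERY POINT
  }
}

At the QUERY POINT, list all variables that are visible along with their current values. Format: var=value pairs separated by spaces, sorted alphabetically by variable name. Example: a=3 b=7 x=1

Answer: a=78 d=78

Derivation:
Step 1: enter scope (depth=1)
Step 2: exit scope (depth=0)
Step 3: enter scope (depth=1)
Step 4: enter scope (depth=2)
Step 5: declare a=78 at depth 2
Step 6: declare d=(read a)=78 at depth 2
Visible at query point: a=78 d=78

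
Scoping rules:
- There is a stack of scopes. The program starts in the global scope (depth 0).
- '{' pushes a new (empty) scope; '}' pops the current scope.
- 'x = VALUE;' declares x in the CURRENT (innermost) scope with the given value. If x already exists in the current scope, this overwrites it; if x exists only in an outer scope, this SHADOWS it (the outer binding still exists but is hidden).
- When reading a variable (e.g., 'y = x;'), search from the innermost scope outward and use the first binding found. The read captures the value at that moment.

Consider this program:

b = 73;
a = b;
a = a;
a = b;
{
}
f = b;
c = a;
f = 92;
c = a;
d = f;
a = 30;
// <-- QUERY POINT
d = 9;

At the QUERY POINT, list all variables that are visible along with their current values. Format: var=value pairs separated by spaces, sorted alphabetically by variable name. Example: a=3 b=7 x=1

Step 1: declare b=73 at depth 0
Step 2: declare a=(read b)=73 at depth 0
Step 3: declare a=(read a)=73 at depth 0
Step 4: declare a=(read b)=73 at depth 0
Step 5: enter scope (depth=1)
Step 6: exit scope (depth=0)
Step 7: declare f=(read b)=73 at depth 0
Step 8: declare c=(read a)=73 at depth 0
Step 9: declare f=92 at depth 0
Step 10: declare c=(read a)=73 at depth 0
Step 11: declare d=(read f)=92 at depth 0
Step 12: declare a=30 at depth 0
Visible at query point: a=30 b=73 c=73 d=92 f=92

Answer: a=30 b=73 c=73 d=92 f=92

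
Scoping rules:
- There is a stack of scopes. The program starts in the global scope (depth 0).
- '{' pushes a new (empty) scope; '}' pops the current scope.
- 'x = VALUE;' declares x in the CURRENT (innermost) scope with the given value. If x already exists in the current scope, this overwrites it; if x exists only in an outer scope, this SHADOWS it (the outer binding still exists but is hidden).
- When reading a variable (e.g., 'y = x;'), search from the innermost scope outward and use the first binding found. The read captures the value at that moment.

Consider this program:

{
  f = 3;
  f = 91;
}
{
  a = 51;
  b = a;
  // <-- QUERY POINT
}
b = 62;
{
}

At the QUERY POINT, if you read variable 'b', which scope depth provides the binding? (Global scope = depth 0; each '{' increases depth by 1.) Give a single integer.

Step 1: enter scope (depth=1)
Step 2: declare f=3 at depth 1
Step 3: declare f=91 at depth 1
Step 4: exit scope (depth=0)
Step 5: enter scope (depth=1)
Step 6: declare a=51 at depth 1
Step 7: declare b=(read a)=51 at depth 1
Visible at query point: a=51 b=51

Answer: 1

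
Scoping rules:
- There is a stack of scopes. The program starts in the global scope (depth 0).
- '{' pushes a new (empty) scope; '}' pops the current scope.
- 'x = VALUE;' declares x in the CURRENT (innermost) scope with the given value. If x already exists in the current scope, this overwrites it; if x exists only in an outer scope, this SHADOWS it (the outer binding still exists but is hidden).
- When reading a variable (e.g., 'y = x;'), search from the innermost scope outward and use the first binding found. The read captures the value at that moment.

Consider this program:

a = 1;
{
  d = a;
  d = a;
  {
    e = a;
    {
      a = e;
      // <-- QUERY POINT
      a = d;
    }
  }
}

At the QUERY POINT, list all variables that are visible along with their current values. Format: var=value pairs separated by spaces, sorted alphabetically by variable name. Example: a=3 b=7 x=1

Answer: a=1 d=1 e=1

Derivation:
Step 1: declare a=1 at depth 0
Step 2: enter scope (depth=1)
Step 3: declare d=(read a)=1 at depth 1
Step 4: declare d=(read a)=1 at depth 1
Step 5: enter scope (depth=2)
Step 6: declare e=(read a)=1 at depth 2
Step 7: enter scope (depth=3)
Step 8: declare a=(read e)=1 at depth 3
Visible at query point: a=1 d=1 e=1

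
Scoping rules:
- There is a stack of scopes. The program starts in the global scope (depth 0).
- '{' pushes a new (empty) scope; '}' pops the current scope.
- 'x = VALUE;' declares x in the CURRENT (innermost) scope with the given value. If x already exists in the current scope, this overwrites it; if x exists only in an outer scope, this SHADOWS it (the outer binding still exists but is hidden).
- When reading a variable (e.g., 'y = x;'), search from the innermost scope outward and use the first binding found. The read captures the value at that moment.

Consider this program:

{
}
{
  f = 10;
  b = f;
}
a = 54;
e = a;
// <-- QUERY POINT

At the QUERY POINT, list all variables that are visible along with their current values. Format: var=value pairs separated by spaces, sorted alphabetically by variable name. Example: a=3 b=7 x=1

Step 1: enter scope (depth=1)
Step 2: exit scope (depth=0)
Step 3: enter scope (depth=1)
Step 4: declare f=10 at depth 1
Step 5: declare b=(read f)=10 at depth 1
Step 6: exit scope (depth=0)
Step 7: declare a=54 at depth 0
Step 8: declare e=(read a)=54 at depth 0
Visible at query point: a=54 e=54

Answer: a=54 e=54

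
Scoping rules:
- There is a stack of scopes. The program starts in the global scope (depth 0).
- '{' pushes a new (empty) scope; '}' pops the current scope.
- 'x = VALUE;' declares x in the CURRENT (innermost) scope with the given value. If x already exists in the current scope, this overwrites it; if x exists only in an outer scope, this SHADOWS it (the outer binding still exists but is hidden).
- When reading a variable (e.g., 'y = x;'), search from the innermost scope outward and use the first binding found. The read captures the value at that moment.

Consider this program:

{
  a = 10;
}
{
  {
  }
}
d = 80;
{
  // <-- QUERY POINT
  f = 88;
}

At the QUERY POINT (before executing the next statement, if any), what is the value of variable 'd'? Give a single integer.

Answer: 80

Derivation:
Step 1: enter scope (depth=1)
Step 2: declare a=10 at depth 1
Step 3: exit scope (depth=0)
Step 4: enter scope (depth=1)
Step 5: enter scope (depth=2)
Step 6: exit scope (depth=1)
Step 7: exit scope (depth=0)
Step 8: declare d=80 at depth 0
Step 9: enter scope (depth=1)
Visible at query point: d=80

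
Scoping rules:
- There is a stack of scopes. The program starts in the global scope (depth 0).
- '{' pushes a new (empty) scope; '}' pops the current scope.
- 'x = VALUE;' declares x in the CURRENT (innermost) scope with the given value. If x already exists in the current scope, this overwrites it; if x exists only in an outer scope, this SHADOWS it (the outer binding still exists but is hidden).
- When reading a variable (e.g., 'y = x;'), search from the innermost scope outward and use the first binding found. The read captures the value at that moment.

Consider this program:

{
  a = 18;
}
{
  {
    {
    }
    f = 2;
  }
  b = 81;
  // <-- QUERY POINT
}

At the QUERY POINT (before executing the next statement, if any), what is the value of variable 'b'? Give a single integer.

Answer: 81

Derivation:
Step 1: enter scope (depth=1)
Step 2: declare a=18 at depth 1
Step 3: exit scope (depth=0)
Step 4: enter scope (depth=1)
Step 5: enter scope (depth=2)
Step 6: enter scope (depth=3)
Step 7: exit scope (depth=2)
Step 8: declare f=2 at depth 2
Step 9: exit scope (depth=1)
Step 10: declare b=81 at depth 1
Visible at query point: b=81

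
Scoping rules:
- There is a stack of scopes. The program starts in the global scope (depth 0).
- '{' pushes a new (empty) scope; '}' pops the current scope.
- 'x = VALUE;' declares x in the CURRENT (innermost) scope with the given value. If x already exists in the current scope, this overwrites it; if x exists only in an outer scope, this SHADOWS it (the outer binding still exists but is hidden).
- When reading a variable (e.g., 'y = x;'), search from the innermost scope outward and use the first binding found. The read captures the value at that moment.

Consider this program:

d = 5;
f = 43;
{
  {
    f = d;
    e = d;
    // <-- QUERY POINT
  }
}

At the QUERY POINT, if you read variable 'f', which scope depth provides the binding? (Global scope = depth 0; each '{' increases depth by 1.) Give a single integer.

Answer: 2

Derivation:
Step 1: declare d=5 at depth 0
Step 2: declare f=43 at depth 0
Step 3: enter scope (depth=1)
Step 4: enter scope (depth=2)
Step 5: declare f=(read d)=5 at depth 2
Step 6: declare e=(read d)=5 at depth 2
Visible at query point: d=5 e=5 f=5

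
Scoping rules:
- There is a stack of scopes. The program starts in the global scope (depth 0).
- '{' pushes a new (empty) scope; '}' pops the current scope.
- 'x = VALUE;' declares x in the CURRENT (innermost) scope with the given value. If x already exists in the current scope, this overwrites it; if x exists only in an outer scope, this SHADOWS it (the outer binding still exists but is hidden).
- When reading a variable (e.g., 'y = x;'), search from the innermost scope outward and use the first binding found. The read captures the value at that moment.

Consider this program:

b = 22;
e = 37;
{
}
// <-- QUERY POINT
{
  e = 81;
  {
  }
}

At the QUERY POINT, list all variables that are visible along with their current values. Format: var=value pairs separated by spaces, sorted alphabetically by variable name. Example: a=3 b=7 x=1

Step 1: declare b=22 at depth 0
Step 2: declare e=37 at depth 0
Step 3: enter scope (depth=1)
Step 4: exit scope (depth=0)
Visible at query point: b=22 e=37

Answer: b=22 e=37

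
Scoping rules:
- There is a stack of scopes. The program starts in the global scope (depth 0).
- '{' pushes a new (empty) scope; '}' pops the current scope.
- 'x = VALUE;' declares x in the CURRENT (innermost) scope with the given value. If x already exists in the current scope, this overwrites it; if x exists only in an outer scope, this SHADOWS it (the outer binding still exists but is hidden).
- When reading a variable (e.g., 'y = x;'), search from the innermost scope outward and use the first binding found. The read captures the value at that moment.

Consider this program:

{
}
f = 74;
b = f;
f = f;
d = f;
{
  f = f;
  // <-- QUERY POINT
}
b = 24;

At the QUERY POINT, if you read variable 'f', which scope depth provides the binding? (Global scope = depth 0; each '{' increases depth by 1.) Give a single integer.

Answer: 1

Derivation:
Step 1: enter scope (depth=1)
Step 2: exit scope (depth=0)
Step 3: declare f=74 at depth 0
Step 4: declare b=(read f)=74 at depth 0
Step 5: declare f=(read f)=74 at depth 0
Step 6: declare d=(read f)=74 at depth 0
Step 7: enter scope (depth=1)
Step 8: declare f=(read f)=74 at depth 1
Visible at query point: b=74 d=74 f=74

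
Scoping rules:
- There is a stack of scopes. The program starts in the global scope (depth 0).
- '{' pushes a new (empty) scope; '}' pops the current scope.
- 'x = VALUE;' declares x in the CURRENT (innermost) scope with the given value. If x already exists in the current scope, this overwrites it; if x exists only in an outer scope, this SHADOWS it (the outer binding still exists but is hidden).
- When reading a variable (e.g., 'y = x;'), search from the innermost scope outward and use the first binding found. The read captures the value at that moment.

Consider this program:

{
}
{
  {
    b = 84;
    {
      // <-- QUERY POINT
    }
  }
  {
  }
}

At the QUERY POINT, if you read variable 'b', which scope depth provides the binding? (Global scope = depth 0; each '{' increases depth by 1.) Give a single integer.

Step 1: enter scope (depth=1)
Step 2: exit scope (depth=0)
Step 3: enter scope (depth=1)
Step 4: enter scope (depth=2)
Step 5: declare b=84 at depth 2
Step 6: enter scope (depth=3)
Visible at query point: b=84

Answer: 2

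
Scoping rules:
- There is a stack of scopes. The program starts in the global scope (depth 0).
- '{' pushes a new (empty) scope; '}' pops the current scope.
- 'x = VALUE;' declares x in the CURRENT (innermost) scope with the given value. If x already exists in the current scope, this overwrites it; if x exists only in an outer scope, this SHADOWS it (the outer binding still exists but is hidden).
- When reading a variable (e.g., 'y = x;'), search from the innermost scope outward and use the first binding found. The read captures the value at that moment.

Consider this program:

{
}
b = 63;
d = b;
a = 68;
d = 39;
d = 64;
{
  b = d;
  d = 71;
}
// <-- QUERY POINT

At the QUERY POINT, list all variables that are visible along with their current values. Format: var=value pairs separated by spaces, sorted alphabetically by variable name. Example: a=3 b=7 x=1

Answer: a=68 b=63 d=64

Derivation:
Step 1: enter scope (depth=1)
Step 2: exit scope (depth=0)
Step 3: declare b=63 at depth 0
Step 4: declare d=(read b)=63 at depth 0
Step 5: declare a=68 at depth 0
Step 6: declare d=39 at depth 0
Step 7: declare d=64 at depth 0
Step 8: enter scope (depth=1)
Step 9: declare b=(read d)=64 at depth 1
Step 10: declare d=71 at depth 1
Step 11: exit scope (depth=0)
Visible at query point: a=68 b=63 d=64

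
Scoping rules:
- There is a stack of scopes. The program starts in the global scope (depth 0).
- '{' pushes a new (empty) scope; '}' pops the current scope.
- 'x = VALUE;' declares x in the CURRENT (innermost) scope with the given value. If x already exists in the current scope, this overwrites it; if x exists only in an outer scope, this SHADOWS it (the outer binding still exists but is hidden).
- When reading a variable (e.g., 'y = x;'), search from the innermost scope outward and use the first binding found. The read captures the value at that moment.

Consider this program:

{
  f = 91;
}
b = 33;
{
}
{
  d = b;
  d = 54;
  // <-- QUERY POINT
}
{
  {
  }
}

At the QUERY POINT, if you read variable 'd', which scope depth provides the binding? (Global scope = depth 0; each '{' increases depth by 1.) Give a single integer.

Answer: 1

Derivation:
Step 1: enter scope (depth=1)
Step 2: declare f=91 at depth 1
Step 3: exit scope (depth=0)
Step 4: declare b=33 at depth 0
Step 5: enter scope (depth=1)
Step 6: exit scope (depth=0)
Step 7: enter scope (depth=1)
Step 8: declare d=(read b)=33 at depth 1
Step 9: declare d=54 at depth 1
Visible at query point: b=33 d=54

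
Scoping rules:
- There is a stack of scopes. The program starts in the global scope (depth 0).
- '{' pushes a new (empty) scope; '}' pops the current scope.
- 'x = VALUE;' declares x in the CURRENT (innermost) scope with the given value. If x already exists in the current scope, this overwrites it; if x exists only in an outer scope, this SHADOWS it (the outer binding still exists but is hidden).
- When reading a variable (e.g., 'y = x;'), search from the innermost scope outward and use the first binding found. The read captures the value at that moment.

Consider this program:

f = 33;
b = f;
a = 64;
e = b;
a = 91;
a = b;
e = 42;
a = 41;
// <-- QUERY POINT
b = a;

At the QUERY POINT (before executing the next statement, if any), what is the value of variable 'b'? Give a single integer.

Step 1: declare f=33 at depth 0
Step 2: declare b=(read f)=33 at depth 0
Step 3: declare a=64 at depth 0
Step 4: declare e=(read b)=33 at depth 0
Step 5: declare a=91 at depth 0
Step 6: declare a=(read b)=33 at depth 0
Step 7: declare e=42 at depth 0
Step 8: declare a=41 at depth 0
Visible at query point: a=41 b=33 e=42 f=33

Answer: 33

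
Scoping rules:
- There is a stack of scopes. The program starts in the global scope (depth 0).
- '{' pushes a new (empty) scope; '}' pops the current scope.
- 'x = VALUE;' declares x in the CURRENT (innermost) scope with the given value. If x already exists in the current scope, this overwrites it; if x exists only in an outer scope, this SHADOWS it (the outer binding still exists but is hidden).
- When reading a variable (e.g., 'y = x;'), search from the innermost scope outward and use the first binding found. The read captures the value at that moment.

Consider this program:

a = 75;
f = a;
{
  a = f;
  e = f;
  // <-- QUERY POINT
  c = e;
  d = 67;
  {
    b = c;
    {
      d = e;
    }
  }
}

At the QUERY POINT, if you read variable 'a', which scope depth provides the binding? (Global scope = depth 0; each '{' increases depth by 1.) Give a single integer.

Step 1: declare a=75 at depth 0
Step 2: declare f=(read a)=75 at depth 0
Step 3: enter scope (depth=1)
Step 4: declare a=(read f)=75 at depth 1
Step 5: declare e=(read f)=75 at depth 1
Visible at query point: a=75 e=75 f=75

Answer: 1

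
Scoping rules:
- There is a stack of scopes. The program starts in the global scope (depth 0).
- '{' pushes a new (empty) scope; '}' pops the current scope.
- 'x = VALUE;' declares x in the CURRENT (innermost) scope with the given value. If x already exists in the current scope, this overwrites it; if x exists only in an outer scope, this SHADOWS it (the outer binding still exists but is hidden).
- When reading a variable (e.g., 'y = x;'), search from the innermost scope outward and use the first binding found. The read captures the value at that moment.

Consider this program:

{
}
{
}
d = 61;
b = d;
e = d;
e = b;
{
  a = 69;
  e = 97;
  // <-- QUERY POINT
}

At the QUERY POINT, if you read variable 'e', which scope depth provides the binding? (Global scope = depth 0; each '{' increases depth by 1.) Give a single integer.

Step 1: enter scope (depth=1)
Step 2: exit scope (depth=0)
Step 3: enter scope (depth=1)
Step 4: exit scope (depth=0)
Step 5: declare d=61 at depth 0
Step 6: declare b=(read d)=61 at depth 0
Step 7: declare e=(read d)=61 at depth 0
Step 8: declare e=(read b)=61 at depth 0
Step 9: enter scope (depth=1)
Step 10: declare a=69 at depth 1
Step 11: declare e=97 at depth 1
Visible at query point: a=69 b=61 d=61 e=97

Answer: 1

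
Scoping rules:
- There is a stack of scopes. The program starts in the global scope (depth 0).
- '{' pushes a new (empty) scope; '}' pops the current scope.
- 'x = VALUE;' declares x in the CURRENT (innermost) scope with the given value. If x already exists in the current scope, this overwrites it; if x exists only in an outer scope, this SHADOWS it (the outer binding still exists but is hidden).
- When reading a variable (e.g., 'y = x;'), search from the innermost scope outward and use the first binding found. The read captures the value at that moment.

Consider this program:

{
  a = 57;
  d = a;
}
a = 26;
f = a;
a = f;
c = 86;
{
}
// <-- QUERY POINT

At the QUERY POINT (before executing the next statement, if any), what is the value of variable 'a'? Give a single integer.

Step 1: enter scope (depth=1)
Step 2: declare a=57 at depth 1
Step 3: declare d=(read a)=57 at depth 1
Step 4: exit scope (depth=0)
Step 5: declare a=26 at depth 0
Step 6: declare f=(read a)=26 at depth 0
Step 7: declare a=(read f)=26 at depth 0
Step 8: declare c=86 at depth 0
Step 9: enter scope (depth=1)
Step 10: exit scope (depth=0)
Visible at query point: a=26 c=86 f=26

Answer: 26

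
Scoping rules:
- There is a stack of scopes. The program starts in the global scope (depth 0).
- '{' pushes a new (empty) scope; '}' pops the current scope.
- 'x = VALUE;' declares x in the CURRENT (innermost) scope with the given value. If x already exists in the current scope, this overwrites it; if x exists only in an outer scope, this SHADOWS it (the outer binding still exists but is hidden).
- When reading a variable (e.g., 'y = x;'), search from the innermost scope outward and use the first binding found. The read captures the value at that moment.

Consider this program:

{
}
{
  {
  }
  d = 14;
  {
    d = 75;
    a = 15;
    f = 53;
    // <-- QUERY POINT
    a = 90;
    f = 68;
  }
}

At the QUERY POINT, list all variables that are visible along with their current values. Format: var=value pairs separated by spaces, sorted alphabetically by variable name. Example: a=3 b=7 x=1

Answer: a=15 d=75 f=53

Derivation:
Step 1: enter scope (depth=1)
Step 2: exit scope (depth=0)
Step 3: enter scope (depth=1)
Step 4: enter scope (depth=2)
Step 5: exit scope (depth=1)
Step 6: declare d=14 at depth 1
Step 7: enter scope (depth=2)
Step 8: declare d=75 at depth 2
Step 9: declare a=15 at depth 2
Step 10: declare f=53 at depth 2
Visible at query point: a=15 d=75 f=53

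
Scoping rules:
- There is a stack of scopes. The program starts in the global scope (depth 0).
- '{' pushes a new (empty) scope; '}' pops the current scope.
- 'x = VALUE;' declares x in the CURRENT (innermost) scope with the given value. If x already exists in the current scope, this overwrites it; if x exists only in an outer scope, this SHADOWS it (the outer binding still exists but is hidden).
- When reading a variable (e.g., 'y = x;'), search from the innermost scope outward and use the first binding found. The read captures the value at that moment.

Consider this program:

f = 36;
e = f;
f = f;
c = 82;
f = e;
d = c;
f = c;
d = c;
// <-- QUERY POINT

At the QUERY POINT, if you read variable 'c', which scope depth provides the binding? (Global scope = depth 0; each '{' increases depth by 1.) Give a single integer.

Step 1: declare f=36 at depth 0
Step 2: declare e=(read f)=36 at depth 0
Step 3: declare f=(read f)=36 at depth 0
Step 4: declare c=82 at depth 0
Step 5: declare f=(read e)=36 at depth 0
Step 6: declare d=(read c)=82 at depth 0
Step 7: declare f=(read c)=82 at depth 0
Step 8: declare d=(read c)=82 at depth 0
Visible at query point: c=82 d=82 e=36 f=82

Answer: 0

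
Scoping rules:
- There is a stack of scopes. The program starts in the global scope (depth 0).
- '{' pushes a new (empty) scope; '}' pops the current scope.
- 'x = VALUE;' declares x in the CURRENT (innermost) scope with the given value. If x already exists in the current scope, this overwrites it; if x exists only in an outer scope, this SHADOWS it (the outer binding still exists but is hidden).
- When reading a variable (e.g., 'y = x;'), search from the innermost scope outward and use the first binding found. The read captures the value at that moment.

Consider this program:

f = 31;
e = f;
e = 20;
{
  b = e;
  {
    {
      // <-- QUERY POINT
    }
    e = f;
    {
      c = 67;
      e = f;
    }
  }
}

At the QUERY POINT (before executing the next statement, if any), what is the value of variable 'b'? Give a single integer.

Step 1: declare f=31 at depth 0
Step 2: declare e=(read f)=31 at depth 0
Step 3: declare e=20 at depth 0
Step 4: enter scope (depth=1)
Step 5: declare b=(read e)=20 at depth 1
Step 6: enter scope (depth=2)
Step 7: enter scope (depth=3)
Visible at query point: b=20 e=20 f=31

Answer: 20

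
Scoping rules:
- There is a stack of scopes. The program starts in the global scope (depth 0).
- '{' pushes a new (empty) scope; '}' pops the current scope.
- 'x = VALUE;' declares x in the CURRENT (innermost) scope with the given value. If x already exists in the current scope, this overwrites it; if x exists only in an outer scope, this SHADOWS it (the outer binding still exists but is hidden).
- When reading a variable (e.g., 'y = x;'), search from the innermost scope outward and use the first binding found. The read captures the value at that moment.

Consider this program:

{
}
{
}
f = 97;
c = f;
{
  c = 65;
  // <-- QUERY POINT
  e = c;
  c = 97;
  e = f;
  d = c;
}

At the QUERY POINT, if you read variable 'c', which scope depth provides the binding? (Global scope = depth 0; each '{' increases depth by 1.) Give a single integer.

Answer: 1

Derivation:
Step 1: enter scope (depth=1)
Step 2: exit scope (depth=0)
Step 3: enter scope (depth=1)
Step 4: exit scope (depth=0)
Step 5: declare f=97 at depth 0
Step 6: declare c=(read f)=97 at depth 0
Step 7: enter scope (depth=1)
Step 8: declare c=65 at depth 1
Visible at query point: c=65 f=97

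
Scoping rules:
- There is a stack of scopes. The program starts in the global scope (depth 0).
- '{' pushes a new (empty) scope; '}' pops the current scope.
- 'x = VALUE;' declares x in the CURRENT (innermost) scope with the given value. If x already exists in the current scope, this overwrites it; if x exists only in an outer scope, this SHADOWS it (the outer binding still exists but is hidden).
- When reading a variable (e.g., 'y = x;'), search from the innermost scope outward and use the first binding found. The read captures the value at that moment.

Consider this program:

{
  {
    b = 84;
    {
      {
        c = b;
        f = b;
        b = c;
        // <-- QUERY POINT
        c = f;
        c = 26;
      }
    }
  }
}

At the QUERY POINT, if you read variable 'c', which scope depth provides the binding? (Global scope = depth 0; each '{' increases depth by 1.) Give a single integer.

Step 1: enter scope (depth=1)
Step 2: enter scope (depth=2)
Step 3: declare b=84 at depth 2
Step 4: enter scope (depth=3)
Step 5: enter scope (depth=4)
Step 6: declare c=(read b)=84 at depth 4
Step 7: declare f=(read b)=84 at depth 4
Step 8: declare b=(read c)=84 at depth 4
Visible at query point: b=84 c=84 f=84

Answer: 4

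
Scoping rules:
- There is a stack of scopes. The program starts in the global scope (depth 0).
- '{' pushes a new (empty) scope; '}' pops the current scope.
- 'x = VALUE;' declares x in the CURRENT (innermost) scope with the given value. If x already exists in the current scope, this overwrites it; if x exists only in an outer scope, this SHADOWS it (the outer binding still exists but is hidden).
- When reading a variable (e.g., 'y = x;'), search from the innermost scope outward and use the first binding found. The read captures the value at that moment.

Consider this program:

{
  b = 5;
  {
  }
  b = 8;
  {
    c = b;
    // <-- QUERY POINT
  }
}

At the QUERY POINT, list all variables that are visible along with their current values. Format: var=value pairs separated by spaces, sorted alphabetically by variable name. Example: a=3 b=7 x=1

Answer: b=8 c=8

Derivation:
Step 1: enter scope (depth=1)
Step 2: declare b=5 at depth 1
Step 3: enter scope (depth=2)
Step 4: exit scope (depth=1)
Step 5: declare b=8 at depth 1
Step 6: enter scope (depth=2)
Step 7: declare c=(read b)=8 at depth 2
Visible at query point: b=8 c=8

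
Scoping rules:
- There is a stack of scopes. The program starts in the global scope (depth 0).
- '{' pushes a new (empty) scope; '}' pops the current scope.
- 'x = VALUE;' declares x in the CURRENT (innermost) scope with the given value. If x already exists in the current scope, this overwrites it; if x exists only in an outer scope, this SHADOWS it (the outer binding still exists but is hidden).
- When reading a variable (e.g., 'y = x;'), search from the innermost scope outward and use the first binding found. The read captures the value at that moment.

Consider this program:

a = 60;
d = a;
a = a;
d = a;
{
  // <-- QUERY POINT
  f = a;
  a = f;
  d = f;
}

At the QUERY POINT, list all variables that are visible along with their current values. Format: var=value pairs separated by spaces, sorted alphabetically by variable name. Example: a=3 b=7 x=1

Step 1: declare a=60 at depth 0
Step 2: declare d=(read a)=60 at depth 0
Step 3: declare a=(read a)=60 at depth 0
Step 4: declare d=(read a)=60 at depth 0
Step 5: enter scope (depth=1)
Visible at query point: a=60 d=60

Answer: a=60 d=60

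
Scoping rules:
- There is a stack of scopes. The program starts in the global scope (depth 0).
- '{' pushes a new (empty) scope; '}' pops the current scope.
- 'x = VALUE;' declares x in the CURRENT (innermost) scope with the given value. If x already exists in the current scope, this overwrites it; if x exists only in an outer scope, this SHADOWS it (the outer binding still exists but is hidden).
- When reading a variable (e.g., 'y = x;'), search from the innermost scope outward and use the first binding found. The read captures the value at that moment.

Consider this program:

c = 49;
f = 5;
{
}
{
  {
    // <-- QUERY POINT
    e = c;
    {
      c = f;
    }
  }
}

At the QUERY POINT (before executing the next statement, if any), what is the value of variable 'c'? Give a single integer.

Step 1: declare c=49 at depth 0
Step 2: declare f=5 at depth 0
Step 3: enter scope (depth=1)
Step 4: exit scope (depth=0)
Step 5: enter scope (depth=1)
Step 6: enter scope (depth=2)
Visible at query point: c=49 f=5

Answer: 49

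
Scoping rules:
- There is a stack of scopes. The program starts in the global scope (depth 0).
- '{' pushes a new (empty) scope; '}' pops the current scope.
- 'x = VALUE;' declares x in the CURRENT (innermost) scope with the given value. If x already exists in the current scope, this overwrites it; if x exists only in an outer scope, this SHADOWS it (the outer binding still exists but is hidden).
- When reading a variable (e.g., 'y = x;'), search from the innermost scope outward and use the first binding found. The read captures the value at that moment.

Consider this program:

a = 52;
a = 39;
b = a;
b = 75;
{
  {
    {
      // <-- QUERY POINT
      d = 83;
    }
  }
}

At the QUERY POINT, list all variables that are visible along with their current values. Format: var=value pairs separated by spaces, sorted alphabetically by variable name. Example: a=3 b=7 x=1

Step 1: declare a=52 at depth 0
Step 2: declare a=39 at depth 0
Step 3: declare b=(read a)=39 at depth 0
Step 4: declare b=75 at depth 0
Step 5: enter scope (depth=1)
Step 6: enter scope (depth=2)
Step 7: enter scope (depth=3)
Visible at query point: a=39 b=75

Answer: a=39 b=75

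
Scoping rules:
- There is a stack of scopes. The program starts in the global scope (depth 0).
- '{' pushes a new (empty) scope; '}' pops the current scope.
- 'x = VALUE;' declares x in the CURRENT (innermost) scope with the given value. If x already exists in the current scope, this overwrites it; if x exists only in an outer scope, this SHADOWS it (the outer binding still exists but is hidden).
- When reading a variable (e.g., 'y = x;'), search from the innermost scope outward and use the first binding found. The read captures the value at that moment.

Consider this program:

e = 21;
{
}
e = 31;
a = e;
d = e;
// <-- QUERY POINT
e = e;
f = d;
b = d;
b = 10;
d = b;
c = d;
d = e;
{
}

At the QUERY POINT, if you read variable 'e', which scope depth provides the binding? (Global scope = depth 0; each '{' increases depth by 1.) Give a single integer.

Step 1: declare e=21 at depth 0
Step 2: enter scope (depth=1)
Step 3: exit scope (depth=0)
Step 4: declare e=31 at depth 0
Step 5: declare a=(read e)=31 at depth 0
Step 6: declare d=(read e)=31 at depth 0
Visible at query point: a=31 d=31 e=31

Answer: 0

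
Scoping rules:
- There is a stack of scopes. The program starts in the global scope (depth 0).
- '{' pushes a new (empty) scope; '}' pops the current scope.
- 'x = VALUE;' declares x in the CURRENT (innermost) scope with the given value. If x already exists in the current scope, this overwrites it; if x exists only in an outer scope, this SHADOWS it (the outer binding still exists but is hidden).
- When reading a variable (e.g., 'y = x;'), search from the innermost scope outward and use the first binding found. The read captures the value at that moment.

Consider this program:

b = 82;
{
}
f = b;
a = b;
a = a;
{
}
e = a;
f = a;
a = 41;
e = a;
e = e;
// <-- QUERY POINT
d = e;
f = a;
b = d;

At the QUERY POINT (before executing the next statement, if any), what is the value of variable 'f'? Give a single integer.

Answer: 82

Derivation:
Step 1: declare b=82 at depth 0
Step 2: enter scope (depth=1)
Step 3: exit scope (depth=0)
Step 4: declare f=(read b)=82 at depth 0
Step 5: declare a=(read b)=82 at depth 0
Step 6: declare a=(read a)=82 at depth 0
Step 7: enter scope (depth=1)
Step 8: exit scope (depth=0)
Step 9: declare e=(read a)=82 at depth 0
Step 10: declare f=(read a)=82 at depth 0
Step 11: declare a=41 at depth 0
Step 12: declare e=(read a)=41 at depth 0
Step 13: declare e=(read e)=41 at depth 0
Visible at query point: a=41 b=82 e=41 f=82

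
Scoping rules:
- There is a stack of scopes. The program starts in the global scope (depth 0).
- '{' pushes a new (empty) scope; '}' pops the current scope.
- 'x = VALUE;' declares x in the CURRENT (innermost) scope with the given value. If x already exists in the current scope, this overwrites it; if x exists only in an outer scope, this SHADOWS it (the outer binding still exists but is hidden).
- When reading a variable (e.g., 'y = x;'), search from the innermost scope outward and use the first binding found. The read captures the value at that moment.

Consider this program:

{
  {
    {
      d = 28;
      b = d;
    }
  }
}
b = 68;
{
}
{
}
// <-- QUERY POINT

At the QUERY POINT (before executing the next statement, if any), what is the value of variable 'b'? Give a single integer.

Answer: 68

Derivation:
Step 1: enter scope (depth=1)
Step 2: enter scope (depth=2)
Step 3: enter scope (depth=3)
Step 4: declare d=28 at depth 3
Step 5: declare b=(read d)=28 at depth 3
Step 6: exit scope (depth=2)
Step 7: exit scope (depth=1)
Step 8: exit scope (depth=0)
Step 9: declare b=68 at depth 0
Step 10: enter scope (depth=1)
Step 11: exit scope (depth=0)
Step 12: enter scope (depth=1)
Step 13: exit scope (depth=0)
Visible at query point: b=68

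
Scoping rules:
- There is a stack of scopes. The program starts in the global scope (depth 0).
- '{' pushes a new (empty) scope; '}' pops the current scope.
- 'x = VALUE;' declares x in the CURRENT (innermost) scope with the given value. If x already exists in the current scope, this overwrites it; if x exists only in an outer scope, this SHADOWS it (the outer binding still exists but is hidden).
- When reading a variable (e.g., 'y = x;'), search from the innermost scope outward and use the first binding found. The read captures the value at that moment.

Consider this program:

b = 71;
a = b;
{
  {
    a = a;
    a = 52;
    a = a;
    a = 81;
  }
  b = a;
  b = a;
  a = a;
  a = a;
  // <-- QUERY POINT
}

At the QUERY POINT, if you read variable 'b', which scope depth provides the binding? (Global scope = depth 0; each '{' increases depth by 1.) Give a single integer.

Answer: 1

Derivation:
Step 1: declare b=71 at depth 0
Step 2: declare a=(read b)=71 at depth 0
Step 3: enter scope (depth=1)
Step 4: enter scope (depth=2)
Step 5: declare a=(read a)=71 at depth 2
Step 6: declare a=52 at depth 2
Step 7: declare a=(read a)=52 at depth 2
Step 8: declare a=81 at depth 2
Step 9: exit scope (depth=1)
Step 10: declare b=(read a)=71 at depth 1
Step 11: declare b=(read a)=71 at depth 1
Step 12: declare a=(read a)=71 at depth 1
Step 13: declare a=(read a)=71 at depth 1
Visible at query point: a=71 b=71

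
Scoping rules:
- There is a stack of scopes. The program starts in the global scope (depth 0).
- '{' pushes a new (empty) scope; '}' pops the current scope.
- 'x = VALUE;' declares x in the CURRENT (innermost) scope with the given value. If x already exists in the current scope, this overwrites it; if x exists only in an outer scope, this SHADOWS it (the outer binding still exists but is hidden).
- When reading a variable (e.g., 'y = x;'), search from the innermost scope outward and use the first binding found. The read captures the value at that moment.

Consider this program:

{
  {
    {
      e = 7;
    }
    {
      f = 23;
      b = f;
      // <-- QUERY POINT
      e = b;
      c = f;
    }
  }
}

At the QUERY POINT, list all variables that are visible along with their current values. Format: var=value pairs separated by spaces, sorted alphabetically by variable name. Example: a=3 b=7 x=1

Step 1: enter scope (depth=1)
Step 2: enter scope (depth=2)
Step 3: enter scope (depth=3)
Step 4: declare e=7 at depth 3
Step 5: exit scope (depth=2)
Step 6: enter scope (depth=3)
Step 7: declare f=23 at depth 3
Step 8: declare b=(read f)=23 at depth 3
Visible at query point: b=23 f=23

Answer: b=23 f=23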